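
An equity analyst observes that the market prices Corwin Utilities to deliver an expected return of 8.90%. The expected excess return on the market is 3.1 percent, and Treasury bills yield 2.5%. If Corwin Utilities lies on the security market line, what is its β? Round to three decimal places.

β = (E(R) − R_f) / MRP = (8.90% − 2.5%) / 3.1% = 6.40% / 3.1% = 2.065

2.065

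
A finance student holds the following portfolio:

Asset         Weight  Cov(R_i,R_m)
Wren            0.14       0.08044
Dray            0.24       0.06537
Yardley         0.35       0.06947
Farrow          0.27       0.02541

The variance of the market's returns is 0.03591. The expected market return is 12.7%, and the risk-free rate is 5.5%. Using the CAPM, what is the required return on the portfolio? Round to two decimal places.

17.15%

β_Wren = 0.08044 / 0.03591 = 2.2400
β_Dray = 0.06537 / 0.03591 = 1.8204
β_Yardley = 0.06947 / 0.03591 = 1.9346
β_Farrow = 0.02541 / 0.03591 = 0.7076
β_P = Σ w_i β_i = 0.14×2.2400 + 0.24×1.8204 + 0.35×1.9346 + 0.27×0.7076 = 1.6187
MRP = 12.7% − 5.5% = 7.20%
E(R_P) = R_f + β_P × MRP = 5.5% + 1.6187 × 7.2% = 17.15%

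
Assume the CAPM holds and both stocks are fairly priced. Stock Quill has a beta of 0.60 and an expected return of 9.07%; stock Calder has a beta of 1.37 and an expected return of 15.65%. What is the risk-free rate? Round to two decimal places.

Both satisfy E(R) = R_f + β·MRP, so the slope of the SML is
MRP = (15.65% − 9.07%) / (1.37 − 0.60) = 6.58% / 0.77 = 8.5455%
R_f = E(R_Quill) − β_Quill·MRP = 9.07% − 0.60 × 8.5455% = 3.9427%

3.94%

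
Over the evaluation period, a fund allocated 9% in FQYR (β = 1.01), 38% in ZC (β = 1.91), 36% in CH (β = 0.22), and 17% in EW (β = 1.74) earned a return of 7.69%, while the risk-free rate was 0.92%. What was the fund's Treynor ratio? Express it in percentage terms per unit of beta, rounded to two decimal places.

5.68%

β_P = 0.09×1.01 + 0.38×1.91 + 0.36×0.22 + 0.17×1.74 = 1.1917
Treynor = (R_P − R_f) / β_P = (7.69% − 0.92%) / 1.1917 = 6.77% / 1.1917 = 5.68%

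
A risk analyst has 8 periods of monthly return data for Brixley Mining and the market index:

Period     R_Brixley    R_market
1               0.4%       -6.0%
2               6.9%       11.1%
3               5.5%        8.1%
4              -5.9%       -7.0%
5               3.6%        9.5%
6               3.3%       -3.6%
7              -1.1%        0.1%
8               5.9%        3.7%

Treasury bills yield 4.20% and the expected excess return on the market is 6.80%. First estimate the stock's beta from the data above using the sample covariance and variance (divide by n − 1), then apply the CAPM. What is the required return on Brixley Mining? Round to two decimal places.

7.36%

Mean R_i = (0.4 + 6.9 + 5.5 − 5.9 + 3.6 + 3.3 − 1.1 + 5.9) / 8 = 2.3250%
Mean R_m = (-6.0 + 11.1 + 8.1 − 7.0 + 9.5 − 3.6 + 0.1 + 3.7) / 8 = 1.9875%
Σ(R_i − R̄_i)(R_m − R̄_m) = 167.1125  ⇒  Cov = 167.1125 / 7 = 23.8732
Σ(R_m − R̄_m)² = 359.1288  ⇒  Var(R_m) = 359.1288 / 7 = 51.3041
β = Cov / Var(R_m) = 23.8732 / 51.3041 = 0.4653
E(R) = R_f + β × MRP = 4.20% + 0.4653 × 6.80% = 7.36%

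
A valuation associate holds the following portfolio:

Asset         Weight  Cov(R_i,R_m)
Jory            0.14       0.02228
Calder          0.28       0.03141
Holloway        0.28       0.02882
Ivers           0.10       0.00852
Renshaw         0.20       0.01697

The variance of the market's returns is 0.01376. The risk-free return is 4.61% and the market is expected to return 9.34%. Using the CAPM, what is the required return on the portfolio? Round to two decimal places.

β_Jory = 0.02228 / 0.01376 = 1.6192
β_Calder = 0.03141 / 0.01376 = 2.2827
β_Holloway = 0.02882 / 0.01376 = 2.0945
β_Ivers = 0.00852 / 0.01376 = 0.6192
β_Renshaw = 0.01697 / 0.01376 = 1.2333
β_P = Σ w_i β_i = 0.14×1.6192 + 0.28×2.2827 + 0.28×2.0945 + 0.10×0.6192 + 0.20×1.2333 = 1.7609
MRP = 9.34% − 4.61% = 4.73%
E(R_P) = R_f + β_P × MRP = 4.61% + 1.7609 × 4.73% = 12.94%

12.94%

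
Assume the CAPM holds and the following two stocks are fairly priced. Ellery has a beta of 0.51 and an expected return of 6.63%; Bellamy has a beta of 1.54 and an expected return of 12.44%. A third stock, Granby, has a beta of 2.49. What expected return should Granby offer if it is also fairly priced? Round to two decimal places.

MRP (SML slope) = (12.44% − 6.63%) / (1.54 − 0.51) = 5.81% / 1.03 = 5.6408%
R_f (intercept) = 6.63% − 0.51 × 5.6408% = 3.7532%
E(R_Granby) = R_f + β × MRP = 3.7532% + 2.49 × 5.6408% = 17.80%

17.80%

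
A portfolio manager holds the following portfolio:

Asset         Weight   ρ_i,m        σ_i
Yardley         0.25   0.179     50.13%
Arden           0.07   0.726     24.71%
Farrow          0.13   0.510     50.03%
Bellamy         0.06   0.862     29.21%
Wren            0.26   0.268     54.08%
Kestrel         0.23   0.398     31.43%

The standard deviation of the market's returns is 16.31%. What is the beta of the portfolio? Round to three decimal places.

0.918

β_Yardley = 0.179 × 50.13% / 16.31% = 0.5502
β_Arden = 0.726 × 24.71% / 16.31% = 1.0999
β_Farrow = 0.510 × 50.03% / 16.31% = 1.5644
β_Bellamy = 0.862 × 29.21% / 16.31% = 1.5438
β_Wren = 0.268 × 54.08% / 16.31% = 0.8886
β_Kestrel = 0.398 × 31.43% / 16.31% = 0.7670
β_P = Σ w_i β_i = 0.25×0.5502 + 0.07×1.0999 + 0.13×1.5644 + 0.06×1.5438 + 0.26×0.8886 + 0.23×0.7670 = 0.9180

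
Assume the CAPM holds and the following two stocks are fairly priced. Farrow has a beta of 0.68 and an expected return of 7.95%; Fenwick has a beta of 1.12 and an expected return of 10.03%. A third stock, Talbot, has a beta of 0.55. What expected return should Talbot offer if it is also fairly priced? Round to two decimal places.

7.34%

MRP (SML slope) = (10.03% − 7.95%) / (1.12 − 0.68) = 2.08% / 0.44 = 4.7273%
R_f (intercept) = 7.95% − 0.68 × 4.7273% = 4.7354%
E(R_Talbot) = R_f + β × MRP = 4.7354% + 0.55 × 4.7273% = 7.34%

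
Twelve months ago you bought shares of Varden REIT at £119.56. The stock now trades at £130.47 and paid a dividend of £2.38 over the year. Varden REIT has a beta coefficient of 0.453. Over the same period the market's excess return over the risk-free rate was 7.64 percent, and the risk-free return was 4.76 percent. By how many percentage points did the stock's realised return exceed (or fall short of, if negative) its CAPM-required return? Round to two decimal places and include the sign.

+2.89%

Realised HPR = (P1 + D1 − P0) / P0 = (130.47 + 2.38 − 119.56) / 119.56 = 13.29 / 119.56 = 11.1158%
CAPM required = R_f + β·MRP = 4.76% + 0.453 × 7.64% = 8.22092%
α = realised − required = 11.1158% − 8.22092% = +2.89%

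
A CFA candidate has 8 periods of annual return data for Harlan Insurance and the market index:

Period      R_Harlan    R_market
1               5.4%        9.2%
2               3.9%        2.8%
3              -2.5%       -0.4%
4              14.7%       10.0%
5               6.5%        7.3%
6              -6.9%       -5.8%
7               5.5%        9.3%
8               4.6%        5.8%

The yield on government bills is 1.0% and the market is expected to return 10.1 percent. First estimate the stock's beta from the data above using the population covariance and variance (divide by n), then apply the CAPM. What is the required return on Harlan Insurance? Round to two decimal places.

10.42%

Mean R_i = (5.4 + 3.9 − 2.5 + 14.7 + 6.5 − 6.9 + 5.5 + 4.6) / 8 = 3.9000%
Mean R_m = (9.2 + 2.8 − 0.4 + 10.0 + 7.3 − 5.8 + 9.3 + 5.8) / 8 = 4.7750%
Σ(R_i − R̄_i)(R_m − R̄_m) = 224.9200  ⇒  Cov = 224.9200 / 8 = 28.1150
Σ(R_m − R̄_m)² = 217.2950  ⇒  Var(R_m) = 217.2950 / 8 = 27.1619
β = Cov / Var(R_m) = 28.1150 / 27.1619 = 1.0351
MRP = 10.1% − 1.0% = 9.10%
E(R) = R_f + β × MRP = 1.0% + 1.0351 × 9.1% = 10.42%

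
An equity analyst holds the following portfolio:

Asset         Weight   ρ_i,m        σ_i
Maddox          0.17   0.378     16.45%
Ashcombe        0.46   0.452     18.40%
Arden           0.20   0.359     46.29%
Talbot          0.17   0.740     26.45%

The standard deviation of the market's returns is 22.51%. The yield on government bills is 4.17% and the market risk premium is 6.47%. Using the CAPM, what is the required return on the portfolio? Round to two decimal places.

β_Maddox = 0.378 × 16.45% / 22.51% = 0.2762
β_Ashcombe = 0.452 × 18.40% / 22.51% = 0.3695
β_Arden = 0.359 × 46.29% / 22.51% = 0.7383
β_Talbot = 0.740 × 26.45% / 22.51% = 0.8695
β_P = Σ w_i β_i = 0.17×0.2762 + 0.46×0.3695 + 0.20×0.7383 + 0.17×0.8695 = 0.5124
E(R_P) = R_f + β_P × MRP = 4.17% + 0.5124 × 6.47% = 7.49%

7.49%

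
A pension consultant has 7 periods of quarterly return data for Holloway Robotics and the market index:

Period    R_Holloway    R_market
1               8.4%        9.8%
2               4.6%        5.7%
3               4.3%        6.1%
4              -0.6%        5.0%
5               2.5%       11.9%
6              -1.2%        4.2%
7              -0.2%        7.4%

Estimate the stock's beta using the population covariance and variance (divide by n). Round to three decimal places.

0.598

Mean R_i = (8.4 + 4.6 + 4.3 − 0.6 + 2.5 − 1.2 − 0.2) / 7 = 2.5429%
Mean R_m = (9.8 + 5.7 + 6.1 + 5.0 + 11.9 + 4.2 + 7.4) / 7 = 7.1571%
Σ(R_i − R̄_i)(R_m − R̄_m) = 27.6029  ⇒  Cov = 27.6029 / 7 = 3.9433
Σ(R_m − R̄_m)² = 46.1771  ⇒  Var(R_m) = 46.1771 / 7 = 6.5967
β = Cov / Var(R_m) = 3.9433 / 6.5967 = 0.5978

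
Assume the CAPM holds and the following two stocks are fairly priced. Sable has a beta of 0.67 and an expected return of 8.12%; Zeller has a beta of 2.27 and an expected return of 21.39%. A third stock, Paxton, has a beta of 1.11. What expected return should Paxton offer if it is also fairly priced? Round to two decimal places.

MRP (SML slope) = (21.39% − 8.12%) / (2.27 − 0.67) = 13.27% / 1.60 = 8.2938%
R_f (intercept) = 8.12% − 0.67 × 8.2938% = 2.5632%
E(R_Paxton) = R_f + β × MRP = 2.5632% + 1.11 × 8.2938% = 11.77%

11.77%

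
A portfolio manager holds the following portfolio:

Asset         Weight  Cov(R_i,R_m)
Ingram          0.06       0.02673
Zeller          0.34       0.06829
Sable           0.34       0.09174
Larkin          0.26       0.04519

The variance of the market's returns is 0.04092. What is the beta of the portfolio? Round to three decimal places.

β_Ingram = 0.02673 / 0.04092 = 0.6532
β_Zeller = 0.06829 / 0.04092 = 1.6689
β_Sable = 0.09174 / 0.04092 = 2.2419
β_Larkin = 0.04519 / 0.04092 = 1.1043
β_P = Σ w_i β_i = 0.06×0.6532 + 0.34×1.6689 + 0.34×2.2419 + 0.26×1.1043 = 1.6560

1.656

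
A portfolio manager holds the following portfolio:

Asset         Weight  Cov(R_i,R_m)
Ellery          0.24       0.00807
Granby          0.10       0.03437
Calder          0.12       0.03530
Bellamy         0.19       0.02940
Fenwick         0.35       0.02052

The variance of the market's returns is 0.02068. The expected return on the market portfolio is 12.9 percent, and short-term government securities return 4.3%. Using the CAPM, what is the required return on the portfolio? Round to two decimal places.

β_Ellery = 0.00807 / 0.02068 = 0.3902
β_Granby = 0.03437 / 0.02068 = 1.6620
β_Calder = 0.03530 / 0.02068 = 1.7070
β_Bellamy = 0.02940 / 0.02068 = 1.4217
β_Fenwick = 0.02052 / 0.02068 = 0.9923
β_P = Σ w_i β_i = 0.24×0.3902 + 0.10×1.6620 + 0.12×1.7070 + 0.19×1.4217 + 0.35×0.9923 = 1.0821
MRP = 12.9% − 4.3% = 8.60%
E(R_P) = R_f + β_P × MRP = 4.3% + 1.0821 × 8.6% = 13.61%

13.61%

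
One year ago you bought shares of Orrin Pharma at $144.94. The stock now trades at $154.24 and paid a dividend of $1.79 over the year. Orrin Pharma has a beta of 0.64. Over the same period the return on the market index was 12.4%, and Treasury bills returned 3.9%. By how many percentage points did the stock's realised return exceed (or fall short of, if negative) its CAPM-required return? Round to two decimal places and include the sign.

-1.69%

Realised HPR = (P1 + D1 − P0) / P0 = (154.24 + 1.79 − 144.94) / 144.94 = 11.09 / 144.94 = 7.6514%
MRP = 12.4% − 3.9% = 8.50%
CAPM required = R_f + β·MRP = 3.9% + 0.64 × 8.5% = 9.3400%
α = realised − required = 7.6514% − 9.3400% = -1.69%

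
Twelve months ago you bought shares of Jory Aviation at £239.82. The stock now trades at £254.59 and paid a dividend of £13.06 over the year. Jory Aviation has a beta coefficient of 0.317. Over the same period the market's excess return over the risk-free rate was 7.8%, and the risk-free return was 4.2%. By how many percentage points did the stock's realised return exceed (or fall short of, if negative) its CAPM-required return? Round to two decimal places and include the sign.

Realised HPR = (P1 + D1 − P0) / P0 = (254.59 + 13.06 − 239.82) / 239.82 = 27.83 / 239.82 = 11.6045%
CAPM required = R_f + β·MRP = 4.2% + 0.317 × 7.8% = 6.6726%
α = realised − required = 11.6045% − 6.6726% = +4.93%

+4.93%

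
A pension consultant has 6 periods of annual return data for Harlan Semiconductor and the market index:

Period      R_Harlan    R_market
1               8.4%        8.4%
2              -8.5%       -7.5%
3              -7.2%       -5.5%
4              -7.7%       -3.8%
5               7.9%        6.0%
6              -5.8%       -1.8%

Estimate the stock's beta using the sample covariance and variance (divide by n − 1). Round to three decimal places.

Mean R_i = (8.4 − 8.5 − 7.2 − 7.7 + 7.9 − 5.8) / 6 = -2.1500%
Mean R_m = (8.4 − 7.5 − 5.5 − 3.8 + 6.0 − 1.8) / 6 = -0.7000%
Σ(R_i − R̄_i)(R_m − R̄_m) = 251.9800  ⇒  Cov = 251.9800 / 5 = 50.3960
Σ(R_m − R̄_m)² = 207.8000  ⇒  Var(R_m) = 207.8000 / 5 = 41.5600
β = Cov / Var(R_m) = 50.3960 / 41.5600 = 1.2126

1.213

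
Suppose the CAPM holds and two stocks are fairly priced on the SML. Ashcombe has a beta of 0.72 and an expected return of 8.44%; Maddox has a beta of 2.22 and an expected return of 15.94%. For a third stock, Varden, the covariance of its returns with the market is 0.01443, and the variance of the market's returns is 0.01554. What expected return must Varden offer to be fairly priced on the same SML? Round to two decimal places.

MRP = (15.94% − 8.44%) / (2.22 − 0.72) = 5.0000%
R_f = 8.44% − 0.72 × 5.0000% = 4.8400%
β_Varden = Cov / Var(R_m) = 0.01443 / 0.01554 = 0.9286
E(R_Varden) = R_f + β × MRP = 4.8400% + 0.9286 × 5.0000% = 9.48%

9.48%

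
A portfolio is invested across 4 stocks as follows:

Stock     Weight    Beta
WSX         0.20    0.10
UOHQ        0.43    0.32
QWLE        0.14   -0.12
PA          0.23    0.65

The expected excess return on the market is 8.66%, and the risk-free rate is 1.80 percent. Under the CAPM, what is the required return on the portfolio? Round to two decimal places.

4.31%

β_P = Σ w_i β_i = 0.20×0.10 + 0.43×0.32 + 0.14×-0.12 + 0.23×0.65 = 0.2903
E(R_P) = R_f + β_P × MRP = 1.80% + 0.2903 × 8.66% = 4.31%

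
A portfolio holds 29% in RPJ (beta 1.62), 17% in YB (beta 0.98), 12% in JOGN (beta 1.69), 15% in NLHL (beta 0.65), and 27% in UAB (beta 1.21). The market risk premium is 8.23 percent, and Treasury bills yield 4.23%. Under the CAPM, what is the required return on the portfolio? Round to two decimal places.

14.63%

β_P = Σ w_i β_i = 0.29×1.62 + 0.17×0.98 + 0.12×1.69 + 0.15×0.65 + 0.27×1.21 = 1.2634
E(R_P) = R_f + β_P × MRP = 4.23% + 1.2634 × 8.23% = 14.63%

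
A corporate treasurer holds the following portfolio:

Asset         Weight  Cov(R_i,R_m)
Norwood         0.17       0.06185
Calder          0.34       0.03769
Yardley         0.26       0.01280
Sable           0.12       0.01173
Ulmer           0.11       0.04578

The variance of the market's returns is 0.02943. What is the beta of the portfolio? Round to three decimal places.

1.125

β_Norwood = 0.06185 / 0.02943 = 2.1016
β_Calder = 0.03769 / 0.02943 = 1.2807
β_Yardley = 0.01280 / 0.02943 = 0.4349
β_Sable = 0.01173 / 0.02943 = 0.3986
β_Ulmer = 0.04578 / 0.02943 = 1.5556
β_P = Σ w_i β_i = 0.17×2.1016 + 0.34×1.2807 + 0.26×0.4349 + 0.12×0.3986 + 0.11×1.5556 = 1.1247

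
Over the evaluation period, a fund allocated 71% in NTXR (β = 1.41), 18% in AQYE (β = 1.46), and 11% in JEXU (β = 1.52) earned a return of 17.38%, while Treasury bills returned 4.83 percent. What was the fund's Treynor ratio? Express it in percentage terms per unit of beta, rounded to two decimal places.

β_P = 0.71×1.41 + 0.18×1.46 + 0.11×1.52 = 1.4311
Treynor = (R_P − R_f) / β_P = (17.38% − 4.83%) / 1.4311 = 12.55% / 1.4311 = 8.77%

8.77%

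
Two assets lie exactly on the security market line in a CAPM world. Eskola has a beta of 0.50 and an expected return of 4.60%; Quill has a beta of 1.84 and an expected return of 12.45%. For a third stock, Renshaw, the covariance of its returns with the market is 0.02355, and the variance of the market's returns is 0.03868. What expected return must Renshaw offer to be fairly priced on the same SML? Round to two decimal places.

5.24%

MRP = (12.45% − 4.60%) / (1.84 − 0.50) = 5.8582%
R_f = 4.60% − 0.50 × 5.8582% = 1.6709%
β_Renshaw = Cov / Var(R_m) = 0.02355 / 0.03868 = 0.6088
E(R_Renshaw) = R_f + β × MRP = 1.6709% + 0.6088 × 5.8582% = 5.24%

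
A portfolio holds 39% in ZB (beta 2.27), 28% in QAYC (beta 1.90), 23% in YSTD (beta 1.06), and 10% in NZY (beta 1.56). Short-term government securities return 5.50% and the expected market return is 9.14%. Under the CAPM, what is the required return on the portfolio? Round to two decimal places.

12.11%

β_P = Σ w_i β_i = 0.39×2.27 + 0.28×1.90 + 0.23×1.06 + 0.10×1.56 = 1.8171
MRP = 9.14% − 5.50% = 3.64%
E(R_P) = R_f + β_P × MRP = 5.50% + 1.8171 × 3.64% = 12.11%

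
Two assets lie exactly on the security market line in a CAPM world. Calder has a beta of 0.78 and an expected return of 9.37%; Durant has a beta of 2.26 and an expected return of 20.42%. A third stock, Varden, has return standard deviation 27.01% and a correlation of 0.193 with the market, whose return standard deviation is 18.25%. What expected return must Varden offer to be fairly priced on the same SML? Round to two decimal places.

MRP = (20.42% − 9.37%) / (2.26 − 0.78) = 7.4662%
R_f = 9.37% − 0.78 × 7.4662% = 3.5464%
β_Varden = ρ·σ_i/σ_m = 0.193 × 27.01 / 18.25 = 0.2856
E(R_Varden) = R_f + β × MRP = 3.5464% + 0.2856 × 7.4662% = 5.68%

5.68%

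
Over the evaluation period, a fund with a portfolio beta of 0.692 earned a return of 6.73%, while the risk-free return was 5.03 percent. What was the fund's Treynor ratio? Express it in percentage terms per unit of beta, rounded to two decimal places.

Treynor = (R_P − R_f) / β_P = (6.73% − 5.03%) / 0.6920 = 1.70% / 0.6920 = 2.46%

2.46%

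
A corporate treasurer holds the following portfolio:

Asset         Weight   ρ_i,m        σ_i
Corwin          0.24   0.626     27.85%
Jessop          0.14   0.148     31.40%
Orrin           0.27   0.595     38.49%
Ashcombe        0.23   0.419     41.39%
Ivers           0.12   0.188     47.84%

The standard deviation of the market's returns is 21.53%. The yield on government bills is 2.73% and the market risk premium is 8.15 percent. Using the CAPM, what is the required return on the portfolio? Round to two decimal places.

8.82%

β_Corwin = 0.626 × 27.85% / 21.53% = 0.8098
β_Jessop = 0.148 × 31.40% / 21.53% = 0.2158
β_Orrin = 0.595 × 38.49% / 21.53% = 1.0637
β_Ashcombe = 0.419 × 41.39% / 21.53% = 0.8055
β_Ivers = 0.188 × 47.84% / 21.53% = 0.4177
β_P = Σ w_i β_i = 0.24×0.8098 + 0.14×0.2158 + 0.27×1.0637 + 0.23×0.8055 + 0.12×0.4177 = 0.7472
E(R_P) = R_f + β_P × MRP = 2.73% + 0.7472 × 8.15% = 8.82%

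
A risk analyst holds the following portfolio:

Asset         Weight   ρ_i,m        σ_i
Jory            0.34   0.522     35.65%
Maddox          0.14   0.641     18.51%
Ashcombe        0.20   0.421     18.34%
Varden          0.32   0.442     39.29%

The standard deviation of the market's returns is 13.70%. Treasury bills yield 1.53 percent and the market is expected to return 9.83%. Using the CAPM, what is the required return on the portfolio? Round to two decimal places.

β_Jory = 0.522 × 35.65% / 13.70% = 1.3583
β_Maddox = 0.641 × 18.51% / 13.70% = 0.8661
β_Ashcombe = 0.421 × 18.34% / 13.70% = 0.5636
β_Varden = 0.442 × 39.29% / 13.70% = 1.2676
β_P = Σ w_i β_i = 0.34×1.3583 + 0.14×0.8661 + 0.20×0.5636 + 0.32×1.2676 = 1.1014
MRP = 9.83% − 1.53% = 8.30%
E(R_P) = R_f + β_P × MRP = 1.53% + 1.1014 × 8.30% = 10.67%

10.67%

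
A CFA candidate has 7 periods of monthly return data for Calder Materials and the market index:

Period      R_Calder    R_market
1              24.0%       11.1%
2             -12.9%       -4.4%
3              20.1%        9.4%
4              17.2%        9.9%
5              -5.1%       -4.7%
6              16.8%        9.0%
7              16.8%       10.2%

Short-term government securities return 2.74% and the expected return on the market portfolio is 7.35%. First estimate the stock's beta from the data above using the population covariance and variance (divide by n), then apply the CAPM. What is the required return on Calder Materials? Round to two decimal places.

11.66%

Mean R_i = (24.0 − 12.9 + 20.1 + 17.2 − 5.1 + 16.8 + 16.8) / 7 = 10.9857%
Mean R_m = (11.1 − 4.4 + 9.4 + 9.9 − 4.7 + 9.0 + 10.2) / 7 = 5.7857%
Σ(R_i − R̄_i)(R_m − R̄_m) = 583.9886  ⇒  Cov = 583.9886 / 7 = 83.4269
Σ(R_m − R̄_m)² = 301.7486  ⇒  Var(R_m) = 301.7486 / 7 = 43.1069
β = Cov / Var(R_m) = 83.4269 / 43.1069 = 1.9353
MRP = 7.35% − 2.74% = 4.61%
E(R) = R_f + β × MRP = 2.74% + 1.9353 × 4.61% = 11.66%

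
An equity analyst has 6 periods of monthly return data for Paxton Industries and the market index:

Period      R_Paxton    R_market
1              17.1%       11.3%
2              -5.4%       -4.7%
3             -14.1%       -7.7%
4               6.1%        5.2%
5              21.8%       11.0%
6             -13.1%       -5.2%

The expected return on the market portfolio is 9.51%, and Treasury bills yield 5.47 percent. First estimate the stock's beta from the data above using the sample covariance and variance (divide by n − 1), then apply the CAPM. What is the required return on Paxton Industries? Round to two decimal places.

Mean R_i = (17.1 − 5.4 − 14.1 + 6.1 + 21.8 − 13.1) / 6 = 2.0667%
Mean R_m = (11.3 − 4.7 − 7.7 + 5.2 + 11.0 − 5.2) / 6 = 1.6500%
Σ(R_i − R̄_i)(R_m − R̄_m) = 646.3600  ⇒  Cov = 646.3600 / 5 = 129.2720
Σ(R_m − R̄_m)² = 367.8150  ⇒  Var(R_m) = 367.8150 / 5 = 73.5630
β = Cov / Var(R_m) = 129.2720 / 73.5630 = 1.7573
MRP = 9.51% − 5.47% = 4.04%
E(R) = R_f + β × MRP = 5.47% + 1.7573 × 4.04% = 12.57%

12.57%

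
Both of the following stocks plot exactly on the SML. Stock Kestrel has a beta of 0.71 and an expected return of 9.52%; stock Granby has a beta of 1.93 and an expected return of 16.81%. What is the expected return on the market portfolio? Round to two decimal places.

Both satisfy E(R) = R_f + β·MRP, so the slope of the SML is
MRP = (16.81% − 9.52%) / (1.93 − 0.71) = 7.29% / 1.22 = 5.9754%
R_f = E(R_Kestrel) − β_Kestrel·MRP = 9.52% − 0.71 × 5.9754% = 5.2775%
E(R_m) = R_f + MRP = 5.2775% + 5.9754% = 11.25%

11.25%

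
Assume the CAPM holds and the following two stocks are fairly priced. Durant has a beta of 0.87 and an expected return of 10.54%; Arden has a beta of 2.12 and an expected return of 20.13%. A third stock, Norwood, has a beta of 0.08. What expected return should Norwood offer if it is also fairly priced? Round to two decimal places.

MRP (SML slope) = (20.13% − 10.54%) / (2.12 − 0.87) = 9.59% / 1.25 = 7.6720%
R_f (intercept) = 10.54% − 0.87 × 7.6720% = 3.8654%
E(R_Norwood) = R_f + β × MRP = 3.8654% + 0.08 × 7.6720% = 4.48%

4.48%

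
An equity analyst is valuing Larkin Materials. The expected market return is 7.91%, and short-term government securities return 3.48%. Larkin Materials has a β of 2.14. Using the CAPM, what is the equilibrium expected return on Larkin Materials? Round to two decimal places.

Market risk premium = E(R_m) − R_f = 7.91% − 3.48% = 4.43%
E(R) = R_f + β × MRP = 3.48% + 2.14 × 4.43% = 12.96%

12.96%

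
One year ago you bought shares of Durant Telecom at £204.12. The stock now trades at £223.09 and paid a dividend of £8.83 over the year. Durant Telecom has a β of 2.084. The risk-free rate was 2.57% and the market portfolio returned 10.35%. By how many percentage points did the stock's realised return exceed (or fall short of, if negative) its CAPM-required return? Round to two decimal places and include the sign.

-5.16%

Realised HPR = (P1 + D1 − P0) / P0 = (223.09 + 8.83 − 204.12) / 204.12 = 27.80 / 204.12 = 13.6194%
MRP = 10.35% − 2.57% = 7.78%
CAPM required = R_f + β·MRP = 2.57% + 2.084 × 7.78% = 18.78352%
α = realised − required = 13.6194% − 18.78352% = -5.16%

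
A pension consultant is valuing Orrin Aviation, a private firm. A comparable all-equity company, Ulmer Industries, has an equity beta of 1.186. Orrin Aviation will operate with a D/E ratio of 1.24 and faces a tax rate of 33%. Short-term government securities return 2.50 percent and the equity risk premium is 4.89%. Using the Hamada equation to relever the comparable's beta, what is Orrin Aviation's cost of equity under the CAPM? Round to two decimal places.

β_L = β_U × [1 + (1 − t)(D/E)] = 1.186 × [1 + (1 − 0.33) × 1.24]
    = 1.186 × [1 + 0.67 × 1.24] = 1.186 × 1.8308 = 2.1713
E(R) = R_f + β_L × MRP = 2.50% + 2.1713 × 4.89% = 13.12%

13.12%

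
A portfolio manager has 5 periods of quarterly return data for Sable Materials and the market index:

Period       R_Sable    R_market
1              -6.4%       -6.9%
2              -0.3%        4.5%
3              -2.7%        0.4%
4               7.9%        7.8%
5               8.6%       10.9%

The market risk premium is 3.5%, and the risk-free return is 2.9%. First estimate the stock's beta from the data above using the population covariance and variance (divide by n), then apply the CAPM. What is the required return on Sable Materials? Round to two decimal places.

Mean R_i = (-6.4 − 0.3 − 2.7 + 7.9 + 8.6) / 5 = 1.4200%
Mean R_m = (-6.9 + 4.5 + 0.4 + 7.8 + 10.9) / 5 = 3.3400%
Σ(R_i − R̄_i)(R_m − R̄_m) = 173.3760  ⇒  Cov = 173.3760 / 5 = 34.6752
Σ(R_m − R̄_m)² = 191.8920  ⇒  Var(R_m) = 191.8920 / 5 = 38.3784
β = Cov / Var(R_m) = 34.6752 / 38.3784 = 0.9035
E(R) = R_f + β × MRP = 2.9% + 0.9035 × 3.5% = 6.06%

6.06%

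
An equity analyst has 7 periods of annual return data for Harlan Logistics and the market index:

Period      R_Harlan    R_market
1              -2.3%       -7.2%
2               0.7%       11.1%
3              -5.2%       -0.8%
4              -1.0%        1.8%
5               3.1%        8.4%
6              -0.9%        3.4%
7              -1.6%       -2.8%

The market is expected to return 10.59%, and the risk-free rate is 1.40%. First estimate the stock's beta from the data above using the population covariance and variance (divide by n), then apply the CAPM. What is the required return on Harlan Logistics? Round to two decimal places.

4.01%

Mean R_i = (-2.3 + 0.7 − 5.2 − 1.0 + 3.1 − 0.9 − 1.6) / 7 = -1.0286%
Mean R_m = (-7.2 + 11.1 − 0.8 + 1.8 + 8.4 + 3.4 − 2.8) / 7 = 1.9857%
Σ(R_i − R̄_i)(R_m − R̄_m) = 68.4471  ⇒  Cov = 68.4471 / 7 = 9.7782
Σ(R_m − R̄_m)² = 241.2886  ⇒  Var(R_m) = 241.2886 / 7 = 34.4698
β = Cov / Var(R_m) = 9.7782 / 34.4698 = 0.2837
MRP = 10.59% − 1.40% = 9.19%
E(R) = R_f + β × MRP = 1.40% + 0.2837 × 9.19% = 4.01%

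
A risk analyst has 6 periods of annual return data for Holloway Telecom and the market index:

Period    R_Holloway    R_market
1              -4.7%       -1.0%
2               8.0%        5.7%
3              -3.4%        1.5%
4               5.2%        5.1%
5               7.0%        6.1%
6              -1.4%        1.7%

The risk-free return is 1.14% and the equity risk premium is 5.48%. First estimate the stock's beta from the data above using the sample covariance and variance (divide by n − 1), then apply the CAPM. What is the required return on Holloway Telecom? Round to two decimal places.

Mean R_i = (-4.7 + 8.0 − 3.4 + 5.2 + 7.0 − 1.4) / 6 = 1.7833%
Mean R_m = (-1.0 + 5.7 + 1.5 + 5.1 + 6.1 + 1.7) / 6 = 3.1833%
Σ(R_i − R̄_i)(R_m − R̄_m) = 77.9783  ⇒  Cov = 77.9783 / 5 = 15.5957
Σ(R_m − R̄_m)² = 41.0483  ⇒  Var(R_m) = 41.0483 / 5 = 8.2097
β = Cov / Var(R_m) = 15.5957 / 8.2097 = 1.8997
E(R) = R_f + β × MRP = 1.14% + 1.8997 × 5.48% = 11.55%

11.55%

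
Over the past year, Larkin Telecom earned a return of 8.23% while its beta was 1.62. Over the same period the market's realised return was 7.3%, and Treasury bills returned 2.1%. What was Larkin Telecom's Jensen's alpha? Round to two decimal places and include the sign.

-2.29%

Market excess return = 7.3% − 2.1% = 5.20%
CAPM benchmark = R_f + β(R_m − R_f) = 2.1% + 1.62 × 5.2% = 10.5240%
α = actual − benchmark = 8.23% − 10.5240% = -2.29%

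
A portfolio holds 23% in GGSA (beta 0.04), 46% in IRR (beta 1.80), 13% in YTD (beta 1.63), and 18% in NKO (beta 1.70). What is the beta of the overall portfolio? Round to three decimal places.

1.355

β_P = Σ w_i β_i = 0.23×0.04 + 0.46×1.80 + 0.13×1.63 + 0.18×1.70 = 1.3551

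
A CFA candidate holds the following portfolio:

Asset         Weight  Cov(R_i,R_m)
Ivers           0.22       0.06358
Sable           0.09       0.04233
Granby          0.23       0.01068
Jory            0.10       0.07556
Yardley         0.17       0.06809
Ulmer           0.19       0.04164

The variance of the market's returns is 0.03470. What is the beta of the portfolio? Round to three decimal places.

1.363

β_Ivers = 0.06358 / 0.03470 = 1.8323
β_Sable = 0.04233 / 0.03470 = 1.2199
β_Granby = 0.01068 / 0.03470 = 0.3078
β_Jory = 0.07556 / 0.03470 = 2.1775
β_Yardley = 0.06809 / 0.03470 = 1.9622
β_Ulmer = 0.04164 / 0.03470 = 1.2000
β_P = Σ w_i β_i = 0.22×1.8323 + 0.09×1.2199 + 0.23×0.3078 + 0.10×2.1775 + 0.17×1.9622 + 0.19×1.2000 = 1.3630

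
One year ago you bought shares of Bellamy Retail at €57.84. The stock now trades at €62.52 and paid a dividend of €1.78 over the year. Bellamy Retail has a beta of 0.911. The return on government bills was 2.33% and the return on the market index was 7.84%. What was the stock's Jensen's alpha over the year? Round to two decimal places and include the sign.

+3.82%

Realised HPR = (P1 + D1 − P0) / P0 = (62.52 + 1.78 − 57.84) / 57.84 = 6.46 / 57.84 = 11.1687%
MRP = 7.84% − 2.33% = 5.51%
CAPM required = R_f + β·MRP = 2.33% + 0.911 × 5.51% = 7.34961%
α = realised − required = 11.1687% − 7.34961% = +3.82%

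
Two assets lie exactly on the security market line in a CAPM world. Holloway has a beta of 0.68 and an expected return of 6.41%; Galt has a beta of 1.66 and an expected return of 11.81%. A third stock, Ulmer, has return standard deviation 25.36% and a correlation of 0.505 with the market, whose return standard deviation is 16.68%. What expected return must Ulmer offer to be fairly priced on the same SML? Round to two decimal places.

MRP = (11.81% − 6.41%) / (1.66 − 0.68) = 5.5102%
R_f = 6.41% − 0.68 × 5.5102% = 2.6631%
β_Ulmer = ρ·σ_i/σ_m = 0.505 × 25.36 / 16.68 = 0.7678
E(R_Ulmer) = R_f + β × MRP = 2.6631% + 0.7678 × 5.5102% = 6.89%

6.89%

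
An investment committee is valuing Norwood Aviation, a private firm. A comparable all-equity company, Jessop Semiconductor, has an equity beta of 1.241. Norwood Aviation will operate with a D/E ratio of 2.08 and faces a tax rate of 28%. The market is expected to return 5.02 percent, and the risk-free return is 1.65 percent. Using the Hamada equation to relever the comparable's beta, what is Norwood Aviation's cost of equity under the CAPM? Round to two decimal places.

12.10%

β_L = β_U × [1 + (1 − t)(D/E)] = 1.241 × [1 + (1 − 0.28) × 2.08]
    = 1.241 × [1 + 0.72 × 2.08] = 1.241 × 2.4976 = 3.0995
MRP = 5.02% − 1.65% = 3.37%
E(R) = R_f + β_L × MRP = 1.65% + 3.0995 × 3.37% = 12.10%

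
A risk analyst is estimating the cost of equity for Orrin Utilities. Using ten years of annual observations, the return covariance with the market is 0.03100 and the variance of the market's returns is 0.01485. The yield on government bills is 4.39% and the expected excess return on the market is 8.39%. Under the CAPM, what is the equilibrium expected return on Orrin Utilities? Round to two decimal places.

β = Cov(R_i, R_m) / Var(R_m) = 0.03100 / 0.01485 = 2.0875
E(R) = R_f + β × MRP = 4.39% + 2.0875 × 8.39% = 21.90%

21.90%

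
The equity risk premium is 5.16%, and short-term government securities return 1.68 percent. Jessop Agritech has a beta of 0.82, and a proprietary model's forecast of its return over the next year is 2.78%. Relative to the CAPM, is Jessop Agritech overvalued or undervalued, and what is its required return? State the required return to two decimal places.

Overvalued; required return 5.91%

Required return = R_f + β·MRP = 1.68% + 0.82 × 5.16% = 5.91%
Forecast 2.78% < required 5.91% → the stock plots below the SML → overvalued.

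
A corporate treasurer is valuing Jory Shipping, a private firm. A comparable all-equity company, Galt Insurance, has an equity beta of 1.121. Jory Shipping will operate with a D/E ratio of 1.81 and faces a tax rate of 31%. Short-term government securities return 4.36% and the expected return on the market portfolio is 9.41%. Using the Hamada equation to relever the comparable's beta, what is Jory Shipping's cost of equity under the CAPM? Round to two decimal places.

17.09%

β_L = β_U × [1 + (1 − t)(D/E)] = 1.121 × [1 + (1 − 0.31) × 1.81]
    = 1.121 × [1 + 0.69 × 1.81] = 1.121 × 2.2489 = 2.5210
MRP = 9.41% − 4.36% = 5.05%
E(R) = R_f + β_L × MRP = 4.36% + 2.5210 × 5.05% = 17.09%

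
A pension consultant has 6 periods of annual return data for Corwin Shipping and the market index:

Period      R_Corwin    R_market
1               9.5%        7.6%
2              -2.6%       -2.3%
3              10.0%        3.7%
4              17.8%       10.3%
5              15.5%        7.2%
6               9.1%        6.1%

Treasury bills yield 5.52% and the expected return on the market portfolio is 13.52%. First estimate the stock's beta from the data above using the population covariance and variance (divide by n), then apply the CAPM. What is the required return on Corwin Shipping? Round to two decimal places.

17.63%

Mean R_i = (9.5 − 2.6 + 10.0 + 17.8 + 15.5 + 9.1) / 6 = 9.8833%
Mean R_m = (7.6 − 2.3 + 3.7 + 10.3 + 7.2 + 6.1) / 6 = 5.4333%
Σ(R_i − R̄_i)(R_m − R̄_m) = 143.4333  ⇒  Cov = 143.4333 / 6 = 23.9056
Σ(R_m − R̄_m)² = 94.7533  ⇒  Var(R_m) = 94.7533 / 6 = 15.7922
β = Cov / Var(R_m) = 23.9056 / 15.7922 = 1.5138
MRP = 13.52% − 5.52% = 8.00%
E(R) = R_f + β × MRP = 5.52% + 1.5138 × 8.00% = 17.63%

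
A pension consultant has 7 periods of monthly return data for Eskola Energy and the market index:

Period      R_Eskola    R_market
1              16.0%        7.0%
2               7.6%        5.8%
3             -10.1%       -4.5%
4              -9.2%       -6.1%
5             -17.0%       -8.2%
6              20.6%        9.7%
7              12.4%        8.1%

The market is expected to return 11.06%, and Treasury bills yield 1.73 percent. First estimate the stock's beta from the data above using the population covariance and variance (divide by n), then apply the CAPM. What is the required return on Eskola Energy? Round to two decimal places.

19.55%

Mean R_i = (16.0 + 7.6 − 10.1 − 9.2 − 17.0 + 20.6 + 12.4) / 7 = 2.9000%
Mean R_m = (7.0 + 5.8 − 4.5 − 6.1 − 8.2 + 9.7 + 8.1) / 7 = 1.6857%
Σ(R_i − R̄_i)(R_m − R̄_m) = 663.0900  ⇒  Cov = 663.0900 / 7 = 94.7271
Σ(R_m − R̄_m)² = 347.1486  ⇒  Var(R_m) = 347.1486 / 7 = 49.5927
β = Cov / Var(R_m) = 94.7271 / 49.5927 = 1.9101
MRP = 11.06% − 1.73% = 9.33%
E(R) = R_f + β × MRP = 1.73% + 1.9101 × 9.33% = 19.55%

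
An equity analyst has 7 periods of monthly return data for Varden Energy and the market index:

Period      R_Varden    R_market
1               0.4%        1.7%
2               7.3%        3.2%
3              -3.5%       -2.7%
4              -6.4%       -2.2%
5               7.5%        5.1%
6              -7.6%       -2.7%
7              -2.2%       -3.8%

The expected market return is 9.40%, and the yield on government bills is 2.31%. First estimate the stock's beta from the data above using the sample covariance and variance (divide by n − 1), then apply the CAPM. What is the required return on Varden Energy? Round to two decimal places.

Mean R_i = (0.4 + 7.3 − 3.5 − 6.4 + 7.5 − 7.6 − 2.2) / 7 = -0.6429%
Mean R_m = (1.7 + 3.2 − 2.7 − 2.2 + 5.1 − 2.7 − 3.8) / 7 = -0.2000%
Σ(R_i − R̄_i)(R_m − R̄_m) = 113.8000  ⇒  Cov = 113.8000 / 6 = 18.9667
Σ(R_m − R̄_m)² = 72.7200  ⇒  Var(R_m) = 72.7200 / 6 = 12.1200
β = Cov / Var(R_m) = 18.9667 / 12.1200 = 1.5649
MRP = 9.40% − 2.31% = 7.09%
E(R) = R_f + β × MRP = 2.31% + 1.5649 × 7.09% = 13.41%

13.41%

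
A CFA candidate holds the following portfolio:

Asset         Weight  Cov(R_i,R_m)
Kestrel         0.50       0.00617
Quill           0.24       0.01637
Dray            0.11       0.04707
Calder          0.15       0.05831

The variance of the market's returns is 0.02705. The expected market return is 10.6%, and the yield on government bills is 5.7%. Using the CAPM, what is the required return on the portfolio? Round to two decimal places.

9.49%

β_Kestrel = 0.00617 / 0.02705 = 0.2281
β_Quill = 0.01637 / 0.02705 = 0.6052
β_Dray = 0.04707 / 0.02705 = 1.7401
β_Calder = 0.05831 / 0.02705 = 2.1556
β_P = Σ w_i β_i = 0.50×0.2281 + 0.24×0.6052 + 0.11×1.7401 + 0.15×2.1556 = 0.7740
MRP = 10.6% − 5.7% = 4.90%
E(R_P) = R_f + β_P × MRP = 5.7% + 0.7740 × 4.9% = 9.49%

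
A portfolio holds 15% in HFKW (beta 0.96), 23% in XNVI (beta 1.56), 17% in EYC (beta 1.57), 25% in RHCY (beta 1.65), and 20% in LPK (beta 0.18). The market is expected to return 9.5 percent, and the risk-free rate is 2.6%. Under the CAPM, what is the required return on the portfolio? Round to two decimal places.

β_P = Σ w_i β_i = 0.15×0.96 + 0.23×1.56 + 0.17×1.57 + 0.25×1.65 + 0.20×0.18 = 1.2182
MRP = 9.5% − 2.6% = 6.90%
E(R_P) = R_f + β_P × MRP = 2.6% + 1.2182 × 6.9% = 11.01%

11.01%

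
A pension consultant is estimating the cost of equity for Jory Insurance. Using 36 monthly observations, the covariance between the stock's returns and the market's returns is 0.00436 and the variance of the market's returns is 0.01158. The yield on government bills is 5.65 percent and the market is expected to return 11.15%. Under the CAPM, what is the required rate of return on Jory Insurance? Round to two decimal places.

β = Cov(R_i, R_m) / Var(R_m) = 0.00436 / 0.01158 = 0.3765
MRP = 11.15% − 5.65% = 5.50%
E(R) = R_f + β × MRP = 5.65% + 0.3765 × 5.50% = 7.72%

7.72%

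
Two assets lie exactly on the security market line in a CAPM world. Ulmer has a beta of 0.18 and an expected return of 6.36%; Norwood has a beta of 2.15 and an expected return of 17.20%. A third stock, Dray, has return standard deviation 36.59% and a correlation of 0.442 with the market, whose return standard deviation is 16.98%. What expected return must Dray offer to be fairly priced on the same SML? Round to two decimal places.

MRP = (17.20% − 6.36%) / (2.15 − 0.18) = 5.5025%
R_f = 6.36% − 0.18 × 5.5025% = 5.3696%
β_Dray = ρ·σ_i/σ_m = 0.442 × 36.59 / 16.98 = 0.9525
E(R_Dray) = R_f + β × MRP = 5.3696% + 0.9525 × 5.5025% = 10.61%

10.61%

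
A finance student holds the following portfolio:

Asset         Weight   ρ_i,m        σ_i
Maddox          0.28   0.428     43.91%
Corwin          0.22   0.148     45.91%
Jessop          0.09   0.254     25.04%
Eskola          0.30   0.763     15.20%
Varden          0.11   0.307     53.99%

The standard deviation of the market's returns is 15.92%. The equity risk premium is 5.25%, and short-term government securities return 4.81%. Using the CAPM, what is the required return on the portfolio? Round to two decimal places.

β_Maddox = 0.428 × 43.91% / 15.92% = 1.1805
β_Corwin = 0.148 × 45.91% / 15.92% = 0.4268
β_Jessop = 0.254 × 25.04% / 15.92% = 0.3995
β_Eskola = 0.763 × 15.20% / 15.92% = 0.7285
β_Varden = 0.307 × 53.99% / 15.92% = 1.0411
β_P = Σ w_i β_i = 0.28×1.1805 + 0.22×0.4268 + 0.09×0.3995 + 0.30×0.7285 + 0.11×1.0411 = 0.7935
E(R_P) = R_f + β_P × MRP = 4.81% + 0.7935 × 5.25% = 8.98%

8.98%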